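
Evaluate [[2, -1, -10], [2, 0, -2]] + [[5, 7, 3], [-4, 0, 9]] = [[7, 6, -7], [-2, 0, 7]]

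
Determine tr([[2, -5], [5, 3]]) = diagonal: 2 + 3
= 5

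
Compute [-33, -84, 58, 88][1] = -84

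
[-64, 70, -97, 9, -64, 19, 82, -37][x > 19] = [70, 82]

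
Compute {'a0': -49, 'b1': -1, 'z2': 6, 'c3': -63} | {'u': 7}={'a0': -49, 'b1': -1, 'z2': 6, 'c3': -63, 'u': 7}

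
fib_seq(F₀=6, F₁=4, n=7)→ F_2 = F_1 + F_0 = 10
F_3 = F_2 + F_1 = 14
F_4 = F_3 + F_2 = 24
...
= [6, 4, 10, 14, 24, 38, 62]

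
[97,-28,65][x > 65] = [97]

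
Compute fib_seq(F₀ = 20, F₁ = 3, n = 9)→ [20, 3, 23, 26, 49, 75, 124, 199, 323]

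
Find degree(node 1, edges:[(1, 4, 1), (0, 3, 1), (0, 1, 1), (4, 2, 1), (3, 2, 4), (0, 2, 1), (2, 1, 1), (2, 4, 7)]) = incident: (1,4), (0,1), (2,1)
= 3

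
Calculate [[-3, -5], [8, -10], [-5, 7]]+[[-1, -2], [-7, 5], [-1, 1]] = [[-4, -7], [1, -5], [-6, 8]]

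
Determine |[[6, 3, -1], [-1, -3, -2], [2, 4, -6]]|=124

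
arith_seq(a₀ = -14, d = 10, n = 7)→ [-14, -4, 6, 16, 26, 36, 46]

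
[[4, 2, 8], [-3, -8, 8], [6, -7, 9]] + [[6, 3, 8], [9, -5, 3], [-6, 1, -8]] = [[10, 5, 16], [6, -13, 11], [0, -6, 1]]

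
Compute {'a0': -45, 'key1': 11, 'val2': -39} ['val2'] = -39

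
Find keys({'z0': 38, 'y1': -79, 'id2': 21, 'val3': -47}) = ['z0', 'y1', 'id2', 'val3']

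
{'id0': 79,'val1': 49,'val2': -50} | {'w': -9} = {'id0': 79, 'val1': 49, 'val2': -50, 'w': -9}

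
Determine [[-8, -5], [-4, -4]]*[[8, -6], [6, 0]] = C[0][0] = (-8)*(8) + (-5)*(6) = -94
C[0][1] = (-8)*(-6) + (-5)*(0) = 48
C[1][0] = (-4)*(8) + (-4)*(6) = -56
C[1][1] = (-4)*(-6) + (-4)*(0) = 24
= [[-94, 48], [-56, 24]]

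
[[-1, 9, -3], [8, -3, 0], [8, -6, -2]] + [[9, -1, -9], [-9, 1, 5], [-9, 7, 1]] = [[8, 8, -12], [-1, -2, 5], [-1, 1, -1]]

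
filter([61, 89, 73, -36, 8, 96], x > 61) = [89, 73, 96]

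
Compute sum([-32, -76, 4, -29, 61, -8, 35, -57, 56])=(-32) + (-76) + 4 + (-29) + 61 + (-8) + 35 + (-57) + 56
= -46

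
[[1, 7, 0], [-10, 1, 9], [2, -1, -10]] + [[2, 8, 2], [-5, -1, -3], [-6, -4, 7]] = [[3, 15, 2], [-15, 0, 6], [-4, -5, -3]]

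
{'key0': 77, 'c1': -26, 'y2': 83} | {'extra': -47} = {'key0': 77, 'c1': -26, 'y2': 83, 'extra': -47}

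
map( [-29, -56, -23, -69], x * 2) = [-58, -112, -46, -138]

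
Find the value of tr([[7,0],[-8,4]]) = diagonal: 7 + 4
= 11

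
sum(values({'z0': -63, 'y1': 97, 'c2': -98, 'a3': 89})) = 25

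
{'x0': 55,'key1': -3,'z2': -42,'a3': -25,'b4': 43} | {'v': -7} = {'x0': 55, 'key1': -3, 'z2': -42, 'a3': -25, 'b4': 43, 'v': -7}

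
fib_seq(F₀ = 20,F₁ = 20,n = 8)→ [20, 20, 40, 60, 100, 160, 260, 420]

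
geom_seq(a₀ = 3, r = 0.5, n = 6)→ a_0 = 3*0.5^0 = 3.0
a_1 = 3*0.5^1 = 1.5
a_2 = 3*0.5^2 = 0.75
...
= [3.0, 1.5, 0.75, 0.375, 0.1875, 0.09375]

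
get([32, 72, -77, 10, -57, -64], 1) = 72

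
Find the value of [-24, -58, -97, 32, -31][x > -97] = [-24, -58, 32, -31]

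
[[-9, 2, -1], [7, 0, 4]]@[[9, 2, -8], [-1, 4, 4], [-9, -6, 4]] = C[0][0] = (-9)*(9) + (2)*(-1) + (-1)*(-9) = -74
C[0][1] = (-9)*(2) + (2)*(4) + (-1)*(-6) = -4
C[0][2] = (-9)*(-8) + (2)*(4) + (-1)*(4) = 76
C[1][0] = (7)*(9) + (0)*(-1) + (4)*(-9) = 27
C[1][1] = (7)*(2) + (0)*(4) + (4)*(-6) = -10
C[1][2] = (7)*(-8) + (0)*(4) + (4)*(4) = -40
= [[-74, -4, 76], [27, -10, -40]]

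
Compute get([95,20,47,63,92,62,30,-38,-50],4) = 92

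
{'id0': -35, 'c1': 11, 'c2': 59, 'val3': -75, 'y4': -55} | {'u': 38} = {'id0': -35, 'c1': 11, 'c2': 59, 'val3': -75, 'y4': -55, 'u': 38}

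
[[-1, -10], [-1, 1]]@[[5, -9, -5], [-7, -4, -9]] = [[65, 49, 95], [-12, 5, -4]]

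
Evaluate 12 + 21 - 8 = 25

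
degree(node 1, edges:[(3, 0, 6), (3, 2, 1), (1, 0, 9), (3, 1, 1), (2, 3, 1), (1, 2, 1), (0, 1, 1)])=incident: (1,0), (3,1), (1,2), (0,1)
= 4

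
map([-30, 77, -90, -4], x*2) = [-60, 154, -180, -8]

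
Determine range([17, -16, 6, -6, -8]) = 33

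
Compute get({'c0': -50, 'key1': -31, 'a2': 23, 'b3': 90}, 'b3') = 90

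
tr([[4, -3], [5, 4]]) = 8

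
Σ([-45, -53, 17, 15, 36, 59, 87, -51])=(-45) + (-53) + 17 + 15 + 36 + 59 + 87 + (-51)
= 65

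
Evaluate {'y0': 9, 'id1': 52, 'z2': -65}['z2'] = -65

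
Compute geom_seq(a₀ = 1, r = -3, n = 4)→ [1, -3, 9, -27]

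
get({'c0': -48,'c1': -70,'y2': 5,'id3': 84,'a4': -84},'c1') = -70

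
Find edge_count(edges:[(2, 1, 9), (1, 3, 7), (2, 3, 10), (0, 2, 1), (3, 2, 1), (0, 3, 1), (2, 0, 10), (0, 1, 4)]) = 8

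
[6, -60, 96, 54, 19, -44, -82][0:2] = [6, -60]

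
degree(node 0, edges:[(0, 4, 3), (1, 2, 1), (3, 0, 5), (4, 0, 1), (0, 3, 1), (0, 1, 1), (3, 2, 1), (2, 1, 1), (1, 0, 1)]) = 6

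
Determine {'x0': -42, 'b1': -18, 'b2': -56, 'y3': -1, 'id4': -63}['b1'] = -18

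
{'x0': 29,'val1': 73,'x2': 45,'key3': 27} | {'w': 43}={'x0': 29, 'val1': 73, 'x2': 45, 'key3': 27, 'w': 43}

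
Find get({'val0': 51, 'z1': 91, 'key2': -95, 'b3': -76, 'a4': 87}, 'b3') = -76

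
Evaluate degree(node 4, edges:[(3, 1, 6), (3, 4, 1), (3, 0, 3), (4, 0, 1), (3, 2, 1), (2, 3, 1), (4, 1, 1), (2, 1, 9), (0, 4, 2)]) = incident: (3,4), (4,0), (4,1), (0,4)
= 4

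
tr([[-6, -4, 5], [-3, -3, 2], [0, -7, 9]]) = diagonal: (-6) + (-3) + 9
= 0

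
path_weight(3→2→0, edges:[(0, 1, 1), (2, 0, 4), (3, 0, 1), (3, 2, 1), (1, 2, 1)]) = 5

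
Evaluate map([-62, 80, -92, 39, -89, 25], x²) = (-62)²=3844, (80)²=6400, (-92)²=8464, (39)²=1521, (-89)²=7921, (25)²=625
= [3844, 6400, 8464, 1521, 7921, 625]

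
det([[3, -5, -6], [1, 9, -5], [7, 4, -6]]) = (1)*(3)*det([[9, -5], [4, -6]]) + (-1)*(-5)*det([[1, -5], [7, -6]]) + (1)*(-6)*det([[1, 9], [7, 4]])
= -102 + 145 + 354
= 397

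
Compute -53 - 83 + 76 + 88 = 28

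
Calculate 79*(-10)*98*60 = -4645200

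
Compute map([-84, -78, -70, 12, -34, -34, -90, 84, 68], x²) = (-84)²=7056, (-78)²=6084, (-70)²=4900, (12)²=144, (-34)²=1156, (-34)²=1156, (-90)²=8100, (84)²=7056, (68)²=4624
= [7056, 6084, 4900, 144, 1156, 1156, 8100, 7056, 4624]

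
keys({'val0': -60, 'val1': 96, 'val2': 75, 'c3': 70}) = ['val0', 'val1', 'val2', 'c3']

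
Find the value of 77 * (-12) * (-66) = 60984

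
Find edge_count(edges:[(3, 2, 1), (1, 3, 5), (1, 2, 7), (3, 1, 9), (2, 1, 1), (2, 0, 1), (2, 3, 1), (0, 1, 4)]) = 8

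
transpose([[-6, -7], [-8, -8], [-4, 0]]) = [[-6, -8, -4], [-7, -8, 0]]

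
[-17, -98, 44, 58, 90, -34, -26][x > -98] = keep x where x > -98: -17✓, -98✗, 44✓, 58✓, 90✓, -34✓, -26✓
= [-17, 44, 58, 90, -34, -26]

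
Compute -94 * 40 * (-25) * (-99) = -9306000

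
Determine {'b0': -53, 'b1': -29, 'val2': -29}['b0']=-53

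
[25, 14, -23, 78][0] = 25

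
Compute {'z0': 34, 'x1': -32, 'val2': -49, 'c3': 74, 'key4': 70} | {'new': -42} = {'z0': 34, 'x1': -32, 'val2': -49, 'c3': 74, 'key4': 70, 'new': -42}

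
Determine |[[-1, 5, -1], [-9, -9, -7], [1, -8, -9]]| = -546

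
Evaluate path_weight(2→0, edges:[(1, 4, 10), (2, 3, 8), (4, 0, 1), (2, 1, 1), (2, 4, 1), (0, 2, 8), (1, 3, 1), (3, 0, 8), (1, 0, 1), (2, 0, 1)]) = w(2→0)=1
= 1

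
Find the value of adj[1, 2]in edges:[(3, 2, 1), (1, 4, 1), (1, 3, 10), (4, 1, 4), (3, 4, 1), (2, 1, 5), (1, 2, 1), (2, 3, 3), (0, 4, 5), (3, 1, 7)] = 1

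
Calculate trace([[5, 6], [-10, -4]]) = diagonal: 5 + (-4)
= 1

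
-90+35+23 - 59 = -91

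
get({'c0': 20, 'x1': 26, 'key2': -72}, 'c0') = 20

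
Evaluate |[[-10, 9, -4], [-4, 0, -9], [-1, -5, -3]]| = 343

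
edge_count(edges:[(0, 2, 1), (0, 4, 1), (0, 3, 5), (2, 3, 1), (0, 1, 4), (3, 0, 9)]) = 6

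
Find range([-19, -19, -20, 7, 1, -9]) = 27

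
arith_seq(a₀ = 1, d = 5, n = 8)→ [1, 6, 11, 16, 21, 26, 31, 36]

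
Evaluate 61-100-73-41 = -153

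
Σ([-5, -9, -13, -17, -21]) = (-5) + (-9) + (-13) + (-17) + (-21)
= -65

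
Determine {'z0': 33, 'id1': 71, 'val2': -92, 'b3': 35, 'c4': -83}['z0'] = 33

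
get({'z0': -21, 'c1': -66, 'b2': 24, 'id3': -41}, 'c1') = -66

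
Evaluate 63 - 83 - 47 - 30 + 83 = -14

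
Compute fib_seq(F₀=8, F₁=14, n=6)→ [8, 14, 22, 36, 58, 94]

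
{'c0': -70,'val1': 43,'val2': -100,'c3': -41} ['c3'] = -41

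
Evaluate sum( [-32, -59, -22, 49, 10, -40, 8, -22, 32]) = -76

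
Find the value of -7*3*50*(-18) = 18900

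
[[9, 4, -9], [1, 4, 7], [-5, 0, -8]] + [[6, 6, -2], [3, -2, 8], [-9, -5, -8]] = [[15, 10, -11], [4, 2, 15], [-14, -5, -16]]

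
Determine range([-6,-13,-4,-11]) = 9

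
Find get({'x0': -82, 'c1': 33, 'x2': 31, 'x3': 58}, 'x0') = -82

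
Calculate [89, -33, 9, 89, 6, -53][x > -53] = [89, -33, 9, 89, 6]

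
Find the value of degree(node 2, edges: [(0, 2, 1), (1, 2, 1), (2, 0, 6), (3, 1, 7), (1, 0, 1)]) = incident: (0,2), (1,2), (2,0)
= 3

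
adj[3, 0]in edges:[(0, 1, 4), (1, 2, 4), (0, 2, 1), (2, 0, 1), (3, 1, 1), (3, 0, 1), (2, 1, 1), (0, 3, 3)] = 1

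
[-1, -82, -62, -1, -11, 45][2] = -62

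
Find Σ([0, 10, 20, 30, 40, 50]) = 150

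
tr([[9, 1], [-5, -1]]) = 8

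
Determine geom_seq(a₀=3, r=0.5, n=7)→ a_0 = 3*0.5^0 = 3.0
a_1 = 3*0.5^1 = 1.5
a_2 = 3*0.5^2 = 0.75
...
= [3.0, 1.5, 0.75, 0.375, 0.1875, 0.09375, 0.046875]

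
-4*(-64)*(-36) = -9216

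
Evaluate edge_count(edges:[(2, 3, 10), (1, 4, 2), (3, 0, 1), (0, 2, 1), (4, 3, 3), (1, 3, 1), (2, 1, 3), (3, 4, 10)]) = 8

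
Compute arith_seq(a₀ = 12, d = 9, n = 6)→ [12, 21, 30, 39, 48, 57]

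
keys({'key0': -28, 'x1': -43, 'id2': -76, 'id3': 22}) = ['key0', 'x1', 'id2', 'id3']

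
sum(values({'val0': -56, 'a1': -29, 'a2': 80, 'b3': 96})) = 91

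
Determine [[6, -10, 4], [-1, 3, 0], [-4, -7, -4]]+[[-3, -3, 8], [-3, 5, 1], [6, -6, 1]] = [[3, -13, 12], [-4, 8, 1], [2, -13, -3]]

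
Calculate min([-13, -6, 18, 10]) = -13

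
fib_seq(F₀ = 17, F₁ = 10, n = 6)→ [17, 10, 27, 37, 64, 101]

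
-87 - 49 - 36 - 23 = -195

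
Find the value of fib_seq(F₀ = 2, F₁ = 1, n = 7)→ F_2 = F_1 + F_0 = 3
F_3 = F_2 + F_1 = 4
F_4 = F_3 + F_2 = 7
...
= [2, 1, 3, 4, 7, 11, 18]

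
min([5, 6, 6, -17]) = -17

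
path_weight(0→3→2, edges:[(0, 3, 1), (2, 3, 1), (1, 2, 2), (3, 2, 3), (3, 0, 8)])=w(0→3)=1 + w(3→2)=3
= 4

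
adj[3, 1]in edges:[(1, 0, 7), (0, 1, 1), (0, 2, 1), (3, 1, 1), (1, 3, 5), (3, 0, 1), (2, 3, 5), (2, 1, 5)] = 1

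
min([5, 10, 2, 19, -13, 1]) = -13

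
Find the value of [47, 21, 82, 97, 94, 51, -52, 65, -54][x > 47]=keep x where x > 47: 47✗, 21✗, 82✓, 97✓, 94✓, 51✓, -52✗, 65✓, -54✗
= [82, 97, 94, 51, 65]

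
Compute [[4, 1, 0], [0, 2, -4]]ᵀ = [[4, 0], [1, 2], [0, -4]]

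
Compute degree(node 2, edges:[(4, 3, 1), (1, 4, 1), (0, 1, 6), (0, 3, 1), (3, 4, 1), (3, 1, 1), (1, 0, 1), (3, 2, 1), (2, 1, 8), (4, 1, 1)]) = 2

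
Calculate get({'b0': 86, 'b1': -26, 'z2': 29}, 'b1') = -26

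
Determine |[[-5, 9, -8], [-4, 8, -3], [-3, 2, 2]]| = (1)*(-5)*det([[8, -3], [2, 2]]) + (-1)*(9)*det([[-4, -3], [-3, 2]]) + (1)*(-8)*det([[-4, 8], [-3, 2]])
= -110 + 153 + -128
= -85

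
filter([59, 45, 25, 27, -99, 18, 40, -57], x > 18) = [59, 45, 25, 27, 40]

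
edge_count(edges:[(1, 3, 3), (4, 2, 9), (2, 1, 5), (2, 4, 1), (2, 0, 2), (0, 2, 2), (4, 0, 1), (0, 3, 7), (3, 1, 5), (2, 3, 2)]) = 10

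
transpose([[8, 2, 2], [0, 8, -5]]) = [[8, 0], [2, 8], [2, -5]]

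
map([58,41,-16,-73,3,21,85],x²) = (58)²=3364, (41)²=1681, (-16)²=256, (-73)²=5329, (3)²=9, (21)²=441, (85)²=7225
= [3364, 1681, 256, 5329, 9, 441, 7225]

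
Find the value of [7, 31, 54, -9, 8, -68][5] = -68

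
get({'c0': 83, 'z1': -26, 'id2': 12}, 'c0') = 83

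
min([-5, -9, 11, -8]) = -9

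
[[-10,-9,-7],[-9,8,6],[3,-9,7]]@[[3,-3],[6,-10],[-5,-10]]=[[-49, 190], [-9, -113], [-80, 11]]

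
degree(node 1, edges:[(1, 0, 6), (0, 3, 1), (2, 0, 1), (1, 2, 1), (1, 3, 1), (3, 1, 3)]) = incident: (1,0), (1,2), (1,3), (3,1)
= 4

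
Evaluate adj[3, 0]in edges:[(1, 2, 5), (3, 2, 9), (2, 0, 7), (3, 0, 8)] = 8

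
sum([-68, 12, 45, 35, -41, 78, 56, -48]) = (-68) + 12 + 45 + 35 + (-41) + 78 + 56 + (-48)
= 69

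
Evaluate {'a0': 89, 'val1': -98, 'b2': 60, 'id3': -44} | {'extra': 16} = {'a0': 89, 'val1': -98, 'b2': 60, 'id3': -44, 'extra': 16}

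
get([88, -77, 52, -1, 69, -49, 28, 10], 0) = 88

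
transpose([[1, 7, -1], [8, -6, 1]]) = [[1, 8], [7, -6], [-1, 1]]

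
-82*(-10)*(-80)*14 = -918400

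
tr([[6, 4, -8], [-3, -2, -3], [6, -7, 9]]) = 13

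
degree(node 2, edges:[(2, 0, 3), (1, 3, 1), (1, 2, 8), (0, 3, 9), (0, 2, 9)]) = 3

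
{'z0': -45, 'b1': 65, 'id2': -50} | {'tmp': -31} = {'z0': -45, 'b1': 65, 'id2': -50, 'tmp': -31}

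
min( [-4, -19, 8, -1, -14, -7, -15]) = -19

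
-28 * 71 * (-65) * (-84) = -10854480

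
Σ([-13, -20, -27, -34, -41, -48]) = -183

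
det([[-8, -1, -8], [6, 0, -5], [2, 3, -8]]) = (1)*(-8)*det([[0, -5], [3, -8]]) + (-1)*(-1)*det([[6, -5], [2, -8]]) + (1)*(-8)*det([[6, 0], [2, 3]])
= -120 + -38 + -144
= -302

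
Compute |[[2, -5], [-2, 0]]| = -10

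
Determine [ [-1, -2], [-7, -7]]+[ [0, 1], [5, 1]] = [[-1, -1], [-2, -6]]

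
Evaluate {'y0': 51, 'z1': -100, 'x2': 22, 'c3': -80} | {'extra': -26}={'y0': 51, 'z1': -100, 'x2': 22, 'c3': -80, 'extra': -26}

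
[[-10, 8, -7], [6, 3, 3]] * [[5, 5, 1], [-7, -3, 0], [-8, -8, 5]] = C[0][0] = (-10)*(5) + (8)*(-7) + (-7)*(-8) = -50
C[0][1] = (-10)*(5) + (8)*(-3) + (-7)*(-8) = -18
C[0][2] = (-10)*(1) + (8)*(0) + (-7)*(5) = -45
C[1][0] = (6)*(5) + (3)*(-7) + (3)*(-8) = -15
C[1][1] = (6)*(5) + (3)*(-3) + (3)*(-8) = -3
C[1][2] = (6)*(1) + (3)*(0) + (3)*(5) = 21
= [[-50, -18, -45], [-15, -3, 21]]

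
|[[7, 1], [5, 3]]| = 16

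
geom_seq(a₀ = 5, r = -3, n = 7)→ a_0 = 5*(-3)^0 = 5
a_1 = 5*(-3)^1 = -15
a_2 = 5*(-3)^2 = 45
...
= [5, -15, 45, -135, 405, -1215, 3645]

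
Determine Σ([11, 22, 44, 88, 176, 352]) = 11 + 22 + 44 + 88 + 176 + 352
= 693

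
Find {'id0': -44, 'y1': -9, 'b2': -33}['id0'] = -44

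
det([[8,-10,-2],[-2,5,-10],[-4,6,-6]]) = -56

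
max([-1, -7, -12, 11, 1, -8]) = 11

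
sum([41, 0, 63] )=104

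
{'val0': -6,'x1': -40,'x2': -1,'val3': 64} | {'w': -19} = {'val0': -6, 'x1': -40, 'x2': -1, 'val3': 64, 'w': -19}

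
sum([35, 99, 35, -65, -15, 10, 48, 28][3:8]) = slice → [-65, -15, 10, 48, 28]
(-65) + (-15) + 10 + 48 + 28
= 6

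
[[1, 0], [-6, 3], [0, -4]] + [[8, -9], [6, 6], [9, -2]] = [[9, -9], [0, 9], [9, -6]]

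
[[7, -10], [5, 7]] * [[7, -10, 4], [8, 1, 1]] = [[-31, -80, 18], [91, -43, 27]]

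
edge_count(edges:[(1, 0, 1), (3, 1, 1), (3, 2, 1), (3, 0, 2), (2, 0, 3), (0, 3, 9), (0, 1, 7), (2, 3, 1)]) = 8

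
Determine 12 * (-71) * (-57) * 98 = 4759272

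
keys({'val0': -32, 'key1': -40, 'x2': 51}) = ['val0', 'key1', 'x2']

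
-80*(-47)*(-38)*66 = -9430080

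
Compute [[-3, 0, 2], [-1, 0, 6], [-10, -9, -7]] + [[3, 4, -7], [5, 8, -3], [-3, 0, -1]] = [[0, 4, -5], [4, 8, 3], [-13, -9, -8]]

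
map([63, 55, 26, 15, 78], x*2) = 63*2=126, 55*2=110, 26*2=52, 15*2=30, 78*2=156
= [126, 110, 52, 30, 156]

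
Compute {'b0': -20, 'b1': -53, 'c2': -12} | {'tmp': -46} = {'b0': -20, 'b1': -53, 'c2': -12, 'tmp': -46}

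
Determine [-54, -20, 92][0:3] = [-54, -20, 92]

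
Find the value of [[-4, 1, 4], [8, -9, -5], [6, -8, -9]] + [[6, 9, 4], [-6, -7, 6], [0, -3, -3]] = [[2, 10, 8], [2, -16, 1], [6, -11, -12]]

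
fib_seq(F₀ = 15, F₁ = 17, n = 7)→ [15, 17, 32, 49, 81, 130, 211]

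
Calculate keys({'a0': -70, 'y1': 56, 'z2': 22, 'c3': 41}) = ['a0', 'y1', 'z2', 'c3']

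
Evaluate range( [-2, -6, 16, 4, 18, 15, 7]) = 24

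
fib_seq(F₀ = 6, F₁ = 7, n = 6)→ [6, 7, 13, 20, 33, 53]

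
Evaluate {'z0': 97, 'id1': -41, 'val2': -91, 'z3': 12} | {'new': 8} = {'z0': 97, 'id1': -41, 'val2': -91, 'z3': 12, 'new': 8}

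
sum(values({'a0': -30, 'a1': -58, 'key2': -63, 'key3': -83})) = (-30) + (-58) + (-63) + (-83)
= -234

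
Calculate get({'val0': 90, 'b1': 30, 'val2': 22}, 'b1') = 30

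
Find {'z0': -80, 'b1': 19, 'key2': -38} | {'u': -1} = {'z0': -80, 'b1': 19, 'key2': -38, 'u': -1}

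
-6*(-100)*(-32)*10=-192000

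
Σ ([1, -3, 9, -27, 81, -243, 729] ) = 547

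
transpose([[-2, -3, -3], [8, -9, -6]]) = [[-2, 8], [-3, -9], [-3, -6]]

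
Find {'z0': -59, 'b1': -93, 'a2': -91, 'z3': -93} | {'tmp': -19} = {'z0': -59, 'b1': -93, 'a2': -91, 'z3': -93, 'tmp': -19}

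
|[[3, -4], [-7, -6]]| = -46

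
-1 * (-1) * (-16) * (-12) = 192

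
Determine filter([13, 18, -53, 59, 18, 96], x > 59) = [96]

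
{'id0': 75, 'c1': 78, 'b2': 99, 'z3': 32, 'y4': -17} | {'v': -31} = {'id0': 75, 'c1': 78, 'b2': 99, 'z3': 32, 'y4': -17, 'v': -31}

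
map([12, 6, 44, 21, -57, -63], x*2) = [24, 12, 88, 42, -114, -126]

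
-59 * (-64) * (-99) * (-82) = 30653568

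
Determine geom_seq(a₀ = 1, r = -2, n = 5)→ a_0 = 1*(-2)^0 = 1
a_1 = 1*(-2)^1 = -2
a_2 = 1*(-2)^2 = 4
...
= [1, -2, 4, -8, 16]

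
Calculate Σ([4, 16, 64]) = 4 + 16 + 64
= 84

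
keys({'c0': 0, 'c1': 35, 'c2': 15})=['c0', 'c1', 'c2']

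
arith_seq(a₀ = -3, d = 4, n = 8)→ [-3, 1, 5, 9, 13, 17, 21, 25]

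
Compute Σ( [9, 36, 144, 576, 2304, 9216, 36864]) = 49149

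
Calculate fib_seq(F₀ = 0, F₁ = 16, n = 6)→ [0, 16, 16, 32, 48, 80]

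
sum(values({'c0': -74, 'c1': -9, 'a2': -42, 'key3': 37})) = (-74) + (-9) + (-42) + 37
= -88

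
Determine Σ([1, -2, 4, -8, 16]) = 11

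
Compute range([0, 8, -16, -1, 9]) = 25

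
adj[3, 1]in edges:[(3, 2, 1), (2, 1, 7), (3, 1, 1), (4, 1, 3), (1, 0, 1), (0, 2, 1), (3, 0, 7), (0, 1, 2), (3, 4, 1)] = 1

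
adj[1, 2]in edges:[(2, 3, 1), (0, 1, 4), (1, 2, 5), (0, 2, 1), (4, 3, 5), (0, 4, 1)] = 5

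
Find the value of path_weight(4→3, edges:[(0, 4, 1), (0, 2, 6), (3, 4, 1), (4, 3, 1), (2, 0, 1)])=w(4→3)=1
= 1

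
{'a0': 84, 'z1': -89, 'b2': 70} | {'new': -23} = {'a0': 84, 'z1': -89, 'b2': 70, 'new': -23}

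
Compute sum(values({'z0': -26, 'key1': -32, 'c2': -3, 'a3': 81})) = (-26) + (-32) + (-3) + 81
= 20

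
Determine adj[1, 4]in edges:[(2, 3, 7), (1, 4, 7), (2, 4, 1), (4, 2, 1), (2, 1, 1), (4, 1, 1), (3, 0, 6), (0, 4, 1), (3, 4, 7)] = 7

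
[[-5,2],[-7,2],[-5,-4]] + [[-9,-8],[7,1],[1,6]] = [[-14, -6], [0, 3], [-4, 2]]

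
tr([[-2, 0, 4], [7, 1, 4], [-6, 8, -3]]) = diagonal: (-2) + 1 + (-3)
= -4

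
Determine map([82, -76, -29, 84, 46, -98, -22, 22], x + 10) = 82+10=92, -76+10=-66, -29+10=-19, 84+10=94, 46+10=56, -98+10=-88, -22+10=-12, 22+10=32
= [92, -66, -19, 94, 56, -88, -12, 32]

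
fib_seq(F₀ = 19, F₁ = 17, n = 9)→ F_2 = F_1 + F_0 = 36
F_3 = F_2 + F_1 = 53
F_4 = F_3 + F_2 = 89
...
= [19, 17, 36, 53, 89, 142, 231, 373, 604]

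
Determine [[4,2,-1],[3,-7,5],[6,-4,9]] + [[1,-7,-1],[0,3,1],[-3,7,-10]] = [[5, -5, -2], [3, -4, 6], [3, 3, -1]]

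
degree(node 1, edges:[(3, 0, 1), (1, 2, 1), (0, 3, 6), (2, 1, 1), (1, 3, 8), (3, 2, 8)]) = 3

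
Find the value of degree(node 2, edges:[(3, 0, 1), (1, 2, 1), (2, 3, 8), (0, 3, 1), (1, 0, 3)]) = incident: (1,2), (2,3)
= 2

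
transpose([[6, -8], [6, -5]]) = [[6, 6], [-8, -5]]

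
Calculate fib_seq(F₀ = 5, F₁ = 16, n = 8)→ [5, 16, 21, 37, 58, 95, 153, 248]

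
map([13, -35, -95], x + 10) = [23, -25, -85]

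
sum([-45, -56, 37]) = (-45) + (-56) + 37
= -64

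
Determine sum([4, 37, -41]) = 4 + 37 + (-41)
= 0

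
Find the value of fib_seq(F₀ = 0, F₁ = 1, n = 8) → [0, 1, 1, 2, 3, 5, 8, 13]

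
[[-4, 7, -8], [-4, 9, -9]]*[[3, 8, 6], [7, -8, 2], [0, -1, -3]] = [[37, -80, 14], [51, -95, 21]]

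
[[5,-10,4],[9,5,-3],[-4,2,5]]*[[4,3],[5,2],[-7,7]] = [[-58, 23], [82, 16], [-41, 27]]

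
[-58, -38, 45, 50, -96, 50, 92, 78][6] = 92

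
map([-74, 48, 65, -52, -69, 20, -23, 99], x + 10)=-74+10=-64, 48+10=58, 65+10=75, -52+10=-42, -69+10=-59, 20+10=30, -23+10=-13, 99+10=109
= [-64, 58, 75, -42, -59, 30, -13, 109]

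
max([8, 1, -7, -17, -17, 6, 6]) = 8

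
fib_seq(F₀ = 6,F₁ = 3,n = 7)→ [6, 3, 9, 12, 21, 33, 54]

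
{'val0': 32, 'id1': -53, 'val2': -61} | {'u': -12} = {'val0': 32, 'id1': -53, 'val2': -61, 'u': -12}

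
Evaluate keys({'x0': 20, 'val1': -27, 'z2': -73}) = ['x0', 'val1', 'z2']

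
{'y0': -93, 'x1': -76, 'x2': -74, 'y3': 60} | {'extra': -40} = {'y0': -93, 'x1': -76, 'x2': -74, 'y3': 60, 'extra': -40}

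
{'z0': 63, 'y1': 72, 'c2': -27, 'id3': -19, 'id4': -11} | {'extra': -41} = {'z0': 63, 'y1': 72, 'c2': -27, 'id3': -19, 'id4': -11, 'extra': -41}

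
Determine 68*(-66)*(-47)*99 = 20882664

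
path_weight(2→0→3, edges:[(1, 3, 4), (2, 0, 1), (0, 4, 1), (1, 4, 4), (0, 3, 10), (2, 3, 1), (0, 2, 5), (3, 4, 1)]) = w(2→0)=1 + w(0→3)=10
= 11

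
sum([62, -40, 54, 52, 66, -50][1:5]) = slice → [-40, 54, 52, 66]
(-40) + 54 + 52 + 66
= 132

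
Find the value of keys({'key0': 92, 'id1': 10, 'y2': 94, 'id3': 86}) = ['key0', 'id1', 'y2', 'id3']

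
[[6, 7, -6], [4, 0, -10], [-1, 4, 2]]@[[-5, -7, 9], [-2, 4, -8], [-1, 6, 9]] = [[-38, -50, -56], [-10, -88, -54], [-5, 35, -23]]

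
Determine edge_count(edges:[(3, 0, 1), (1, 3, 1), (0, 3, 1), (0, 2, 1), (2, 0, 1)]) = 5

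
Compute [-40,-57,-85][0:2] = [-40, -57]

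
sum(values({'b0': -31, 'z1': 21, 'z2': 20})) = (-31) + 21 + 20
= 10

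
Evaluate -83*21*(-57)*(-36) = -3576636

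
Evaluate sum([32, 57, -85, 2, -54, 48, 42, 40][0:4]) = 6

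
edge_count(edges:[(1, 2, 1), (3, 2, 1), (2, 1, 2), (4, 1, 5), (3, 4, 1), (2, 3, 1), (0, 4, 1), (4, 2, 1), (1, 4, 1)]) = 9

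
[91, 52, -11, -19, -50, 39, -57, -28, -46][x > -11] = keep x where x > -11: 91✓, 52✓, -11✗, -19✗, -50✗, 39✓, -57✗, -28✗, -46✗
= [91, 52, 39]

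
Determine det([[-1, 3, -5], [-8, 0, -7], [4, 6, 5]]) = 234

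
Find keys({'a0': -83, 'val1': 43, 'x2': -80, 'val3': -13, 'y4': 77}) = ['a0', 'val1', 'x2', 'val3', 'y4']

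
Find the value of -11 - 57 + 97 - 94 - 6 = -71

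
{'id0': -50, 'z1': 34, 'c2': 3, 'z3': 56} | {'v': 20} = {'id0': -50, 'z1': 34, 'c2': 3, 'z3': 56, 'v': 20}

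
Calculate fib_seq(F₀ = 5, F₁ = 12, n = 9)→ F_2 = F_1 + F_0 = 17
F_3 = F_2 + F_1 = 29
F_4 = F_3 + F_2 = 46
...
= [5, 12, 17, 29, 46, 75, 121, 196, 317]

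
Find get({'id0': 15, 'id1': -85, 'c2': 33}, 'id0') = 15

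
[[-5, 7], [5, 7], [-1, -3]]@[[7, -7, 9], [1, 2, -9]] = [[-28, 49, -108], [42, -21, -18], [-10, 1, 18]]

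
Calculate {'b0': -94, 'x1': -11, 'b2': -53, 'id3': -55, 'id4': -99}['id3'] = -55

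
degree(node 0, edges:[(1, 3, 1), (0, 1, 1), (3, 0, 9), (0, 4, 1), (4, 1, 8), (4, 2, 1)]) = incident: (0,1), (3,0), (0,4)
= 3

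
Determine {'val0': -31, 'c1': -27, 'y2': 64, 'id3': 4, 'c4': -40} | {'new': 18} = {'val0': -31, 'c1': -27, 'y2': 64, 'id3': 4, 'c4': -40, 'new': 18}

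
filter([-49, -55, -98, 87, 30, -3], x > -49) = [87, 30, -3]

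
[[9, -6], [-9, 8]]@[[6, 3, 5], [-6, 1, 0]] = [[90, 21, 45], [-102, -19, -45]]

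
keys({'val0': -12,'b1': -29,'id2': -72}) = ['val0', 'b1', 'id2']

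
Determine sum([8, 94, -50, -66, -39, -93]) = 8 + 94 + (-50) + (-66) + (-39) + (-93)
= -146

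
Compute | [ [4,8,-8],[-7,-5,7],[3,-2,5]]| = 172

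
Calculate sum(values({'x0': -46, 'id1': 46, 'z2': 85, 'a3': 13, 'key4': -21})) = (-46) + 46 + 85 + 13 + (-21)
= 77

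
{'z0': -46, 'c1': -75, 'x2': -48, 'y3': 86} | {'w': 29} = {'z0': -46, 'c1': -75, 'x2': -48, 'y3': 86, 'w': 29}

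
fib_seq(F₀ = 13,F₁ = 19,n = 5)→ F_2 = F_1 + F_0 = 32
F_3 = F_2 + F_1 = 51
F_4 = F_3 + F_2 = 83
= [13, 19, 32, 51, 83]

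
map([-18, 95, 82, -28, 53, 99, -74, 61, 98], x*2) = [-36, 190, 164, -56, 106, 198, -148, 122, 196]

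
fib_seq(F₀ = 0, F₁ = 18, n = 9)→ [0, 18, 18, 36, 54, 90, 144, 234, 378]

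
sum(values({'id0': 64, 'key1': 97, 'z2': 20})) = 64 + 97 + 20
= 181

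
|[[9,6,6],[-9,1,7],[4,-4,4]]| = (1)*(9)*det([[1, 7], [-4, 4]]) + (-1)*(6)*det([[-9, 7], [4, 4]]) + (1)*(6)*det([[-9, 1], [4, -4]])
= 288 + 384 + 192
= 864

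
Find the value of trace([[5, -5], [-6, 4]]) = 9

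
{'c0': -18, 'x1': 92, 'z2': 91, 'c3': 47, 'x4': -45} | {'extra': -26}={'c0': -18, 'x1': 92, 'z2': 91, 'c3': 47, 'x4': -45, 'extra': -26}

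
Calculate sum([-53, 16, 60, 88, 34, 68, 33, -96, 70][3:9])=slice → [88, 34, 68, 33, -96, 70]
88 + 34 + 68 + 33 + (-96) + 70
= 197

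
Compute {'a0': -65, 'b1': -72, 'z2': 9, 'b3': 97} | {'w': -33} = {'a0': -65, 'b1': -72, 'z2': 9, 'b3': 97, 'w': -33}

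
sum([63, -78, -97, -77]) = 63 + (-78) + (-97) + (-77)
= -189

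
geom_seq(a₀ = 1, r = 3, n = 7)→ a_0 = 1*3^0 = 1
a_1 = 1*3^1 = 3
a_2 = 1*3^2 = 9
...
= [1, 3, 9, 27, 81, 243, 729]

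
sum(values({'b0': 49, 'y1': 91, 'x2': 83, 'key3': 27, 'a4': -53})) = 197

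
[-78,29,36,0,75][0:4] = [-78, 29, 36, 0]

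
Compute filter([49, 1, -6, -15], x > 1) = [49]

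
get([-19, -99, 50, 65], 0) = -19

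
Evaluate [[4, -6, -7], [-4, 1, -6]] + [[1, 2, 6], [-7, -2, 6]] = [[5, -4, -1], [-11, -1, 0]]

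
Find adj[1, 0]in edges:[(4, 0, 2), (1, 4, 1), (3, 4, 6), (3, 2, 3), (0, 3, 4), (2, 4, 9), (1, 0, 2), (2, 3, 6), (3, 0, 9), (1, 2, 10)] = 2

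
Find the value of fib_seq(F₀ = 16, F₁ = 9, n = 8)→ F_2 = F_1 + F_0 = 25
F_3 = F_2 + F_1 = 34
F_4 = F_3 + F_2 = 59
...
= [16, 9, 25, 34, 59, 93, 152, 245]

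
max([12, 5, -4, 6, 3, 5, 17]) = 17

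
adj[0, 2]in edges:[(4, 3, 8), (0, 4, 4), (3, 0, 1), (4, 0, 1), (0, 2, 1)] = 1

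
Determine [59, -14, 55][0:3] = [59, -14, 55]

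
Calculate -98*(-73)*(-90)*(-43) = 27685980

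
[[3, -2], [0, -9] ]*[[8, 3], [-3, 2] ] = C[0][0] = (3)*(8) + (-2)*(-3) = 30
C[0][1] = (3)*(3) + (-2)*(2) = 5
C[1][0] = (0)*(8) + (-9)*(-3) = 27
C[1][1] = (0)*(3) + (-9)*(2) = -18
= [[30, 5], [27, -18]]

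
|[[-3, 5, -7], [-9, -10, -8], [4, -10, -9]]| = (1)*(-3)*det([[-10, -8], [-10, -9]]) + (-1)*(5)*det([[-9, -8], [4, -9]]) + (1)*(-7)*det([[-9, -10], [4, -10]])
= -30 + -565 + -910
= -1505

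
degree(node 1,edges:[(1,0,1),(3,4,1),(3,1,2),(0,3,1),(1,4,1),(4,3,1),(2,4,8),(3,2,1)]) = incident: (1,0), (3,1), (1,4)
= 3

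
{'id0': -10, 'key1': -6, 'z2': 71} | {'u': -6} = {'id0': -10, 'key1': -6, 'z2': 71, 'u': -6}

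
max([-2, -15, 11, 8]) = 11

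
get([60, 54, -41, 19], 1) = 54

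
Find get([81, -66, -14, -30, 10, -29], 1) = -66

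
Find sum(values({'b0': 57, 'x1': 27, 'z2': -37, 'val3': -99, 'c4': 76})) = 24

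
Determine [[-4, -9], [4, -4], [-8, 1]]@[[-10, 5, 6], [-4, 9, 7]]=C[0][0] = (-4)*(-10) + (-9)*(-4) = 76
C[0][1] = (-4)*(5) + (-9)*(9) = -101
C[0][2] = (-4)*(6) + (-9)*(7) = -87
C[1][0] = (4)*(-10) + (-4)*(-4) = -24
C[1][1] = (4)*(5) + (-4)*(9) = -16
C[1][2] = (4)*(6) + (-4)*(7) = -4
... (3 more cells)
= [[76, -101, -87], [-24, -16, -4], [76, -31, -41]]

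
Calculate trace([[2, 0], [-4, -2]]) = 0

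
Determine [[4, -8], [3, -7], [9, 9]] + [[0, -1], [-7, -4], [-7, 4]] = [[4, -9], [-4, -11], [2, 13]]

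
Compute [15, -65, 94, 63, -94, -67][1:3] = [-65, 94]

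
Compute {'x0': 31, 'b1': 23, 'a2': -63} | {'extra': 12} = {'x0': 31, 'b1': 23, 'a2': -63, 'extra': 12}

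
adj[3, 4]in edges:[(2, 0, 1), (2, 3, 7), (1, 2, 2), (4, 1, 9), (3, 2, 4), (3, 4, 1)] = 1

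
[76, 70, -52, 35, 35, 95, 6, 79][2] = -52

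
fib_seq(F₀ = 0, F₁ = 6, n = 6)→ [0, 6, 6, 12, 18, 30]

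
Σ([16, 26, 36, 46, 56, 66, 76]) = 322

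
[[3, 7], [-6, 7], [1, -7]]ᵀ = [[3, -6, 1], [7, 7, -7]]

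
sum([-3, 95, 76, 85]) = (-3) + 95 + 76 + 85
= 253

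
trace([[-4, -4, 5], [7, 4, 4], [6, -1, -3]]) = -3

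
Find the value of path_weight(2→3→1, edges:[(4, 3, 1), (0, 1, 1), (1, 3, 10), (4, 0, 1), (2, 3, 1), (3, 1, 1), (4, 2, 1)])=w(2→3)=1 + w(3→1)=1
= 2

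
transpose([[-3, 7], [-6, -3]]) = [[-3, -6], [7, -3]]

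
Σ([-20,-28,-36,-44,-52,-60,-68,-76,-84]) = -468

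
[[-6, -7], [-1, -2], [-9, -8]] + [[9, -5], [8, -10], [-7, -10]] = [[3, -12], [7, -12], [-16, -18]]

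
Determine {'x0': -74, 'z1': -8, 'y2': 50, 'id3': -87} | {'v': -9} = {'x0': -74, 'z1': -8, 'y2': 50, 'id3': -87, 'v': -9}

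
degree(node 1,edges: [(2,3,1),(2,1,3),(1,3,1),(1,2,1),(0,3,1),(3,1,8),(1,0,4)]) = 5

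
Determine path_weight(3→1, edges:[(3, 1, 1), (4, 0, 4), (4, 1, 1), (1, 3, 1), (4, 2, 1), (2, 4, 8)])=w(3→1)=1
= 1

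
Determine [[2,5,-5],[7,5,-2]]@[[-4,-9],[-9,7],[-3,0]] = [[-38, 17], [-67, -28]]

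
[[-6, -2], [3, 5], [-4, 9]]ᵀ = [[-6, 3, -4], [-2, 5, 9]]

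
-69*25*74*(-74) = 9446100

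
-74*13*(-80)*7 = 538720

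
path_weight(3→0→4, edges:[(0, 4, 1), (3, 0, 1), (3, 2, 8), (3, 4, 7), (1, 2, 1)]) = w(3→0)=1 + w(0→4)=1
= 2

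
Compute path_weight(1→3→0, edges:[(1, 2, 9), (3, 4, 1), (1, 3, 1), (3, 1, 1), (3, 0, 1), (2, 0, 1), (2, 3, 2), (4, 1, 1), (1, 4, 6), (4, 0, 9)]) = 2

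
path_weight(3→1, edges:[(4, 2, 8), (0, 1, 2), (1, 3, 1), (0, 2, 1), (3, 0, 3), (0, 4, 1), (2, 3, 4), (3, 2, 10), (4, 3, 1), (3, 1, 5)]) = 5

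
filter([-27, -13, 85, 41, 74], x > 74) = [85]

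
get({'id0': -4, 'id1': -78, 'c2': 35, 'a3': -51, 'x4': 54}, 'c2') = 35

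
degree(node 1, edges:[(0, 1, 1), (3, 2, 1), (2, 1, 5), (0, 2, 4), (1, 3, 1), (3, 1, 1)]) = incident: (0,1), (2,1), (1,3), (3,1)
= 4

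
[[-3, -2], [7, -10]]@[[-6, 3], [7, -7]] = C[0][0] = (-3)*(-6) + (-2)*(7) = 4
C[0][1] = (-3)*(3) + (-2)*(-7) = 5
C[1][0] = (7)*(-6) + (-10)*(7) = -112
C[1][1] = (7)*(3) + (-10)*(-7) = 91
= [[4, 5], [-112, 91]]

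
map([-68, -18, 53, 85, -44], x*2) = -68*2=-136, -18*2=-36, 53*2=106, 85*2=170, -44*2=-88
= [-136, -36, 106, 170, -88]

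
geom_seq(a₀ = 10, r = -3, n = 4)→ a_0 = 10*(-3)^0 = 10
a_1 = 10*(-3)^1 = -30
a_2 = 10*(-3)^2 = 90
...
= [10, -30, 90, -270]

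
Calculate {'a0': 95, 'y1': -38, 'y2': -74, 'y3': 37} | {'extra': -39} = {'a0': 95, 'y1': -38, 'y2': -74, 'y3': 37, 'extra': -39}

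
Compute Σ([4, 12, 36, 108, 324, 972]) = 1456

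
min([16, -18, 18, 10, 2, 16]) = -18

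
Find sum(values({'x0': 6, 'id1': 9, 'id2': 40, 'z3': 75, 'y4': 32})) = 6 + 9 + 40 + 75 + 32
= 162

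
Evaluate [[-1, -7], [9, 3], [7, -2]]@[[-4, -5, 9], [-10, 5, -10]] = C[0][0] = (-1)*(-4) + (-7)*(-10) = 74
C[0][1] = (-1)*(-5) + (-7)*(5) = -30
C[0][2] = (-1)*(9) + (-7)*(-10) = 61
C[1][0] = (9)*(-4) + (3)*(-10) = -66
C[1][1] = (9)*(-5) + (3)*(5) = -30
C[1][2] = (9)*(9) + (3)*(-10) = 51
... (3 more cells)
= [[74, -30, 61], [-66, -30, 51], [-8, -45, 83]]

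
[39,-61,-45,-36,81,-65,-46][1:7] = [-61, -45, -36, 81, -65, -46]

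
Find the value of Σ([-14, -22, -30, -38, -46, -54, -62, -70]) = (-14) + (-22) + (-30) + (-38) + (-46) + (-54) + (-62) + (-70)
= -336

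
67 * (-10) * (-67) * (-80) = -3591200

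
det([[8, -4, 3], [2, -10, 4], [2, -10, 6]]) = (1)*(8)*det([[-10, 4], [-10, 6]]) + (-1)*(-4)*det([[2, 4], [2, 6]]) + (1)*(3)*det([[2, -10], [2, -10]])
= -160 + 16 + 0
= -144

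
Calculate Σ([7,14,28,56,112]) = 7 + 14 + 28 + 56 + 112
= 217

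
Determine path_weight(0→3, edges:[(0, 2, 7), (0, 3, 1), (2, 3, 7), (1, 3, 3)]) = w(0→3)=1
= 1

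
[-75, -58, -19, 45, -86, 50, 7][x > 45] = keep x where x > 45: -75✗, -58✗, -19✗, 45✗, -86✗, 50✓, 7✗
= [50]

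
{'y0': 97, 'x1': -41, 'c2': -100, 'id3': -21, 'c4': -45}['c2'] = -100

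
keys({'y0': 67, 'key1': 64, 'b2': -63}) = ['y0', 'key1', 'b2']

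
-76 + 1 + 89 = 14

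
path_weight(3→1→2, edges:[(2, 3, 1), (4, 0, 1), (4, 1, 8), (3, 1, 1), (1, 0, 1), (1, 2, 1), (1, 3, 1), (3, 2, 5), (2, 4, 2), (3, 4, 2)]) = 2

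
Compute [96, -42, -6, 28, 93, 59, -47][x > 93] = keep x where x > 93: 96✓, -42✗, -6✗, 28✗, 93✗, 59✗, -47✗
= [96]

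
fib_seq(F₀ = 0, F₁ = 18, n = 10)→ F_2 = F_1 + F_0 = 18
F_3 = F_2 + F_1 = 36
F_4 = F_3 + F_2 = 54
...
= [0, 18, 18, 36, 54, 90, 144, 234, 378, 612]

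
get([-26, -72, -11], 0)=-26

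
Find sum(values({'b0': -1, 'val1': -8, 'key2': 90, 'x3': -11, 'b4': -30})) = (-1) + (-8) + 90 + (-11) + (-30)
= 40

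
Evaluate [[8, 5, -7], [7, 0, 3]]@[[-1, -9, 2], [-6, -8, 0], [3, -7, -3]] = [[-59, -63, 37], [2, -84, 5]]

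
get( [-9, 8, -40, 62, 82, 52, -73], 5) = 52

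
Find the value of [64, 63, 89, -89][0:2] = [64, 63]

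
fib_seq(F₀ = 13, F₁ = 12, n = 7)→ F_2 = F_1 + F_0 = 25
F_3 = F_2 + F_1 = 37
F_4 = F_3 + F_2 = 62
...
= [13, 12, 25, 37, 62, 99, 161]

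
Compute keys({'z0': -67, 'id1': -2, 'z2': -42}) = ['z0', 'id1', 'z2']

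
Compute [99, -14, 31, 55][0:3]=[99, -14, 31]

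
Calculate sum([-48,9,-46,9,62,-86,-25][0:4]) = -76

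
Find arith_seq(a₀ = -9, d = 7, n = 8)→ [-9, -2, 5, 12, 19, 26, 33, 40]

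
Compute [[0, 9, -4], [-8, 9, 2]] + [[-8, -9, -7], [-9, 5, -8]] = [[-8, 0, -11], [-17, 14, -6]]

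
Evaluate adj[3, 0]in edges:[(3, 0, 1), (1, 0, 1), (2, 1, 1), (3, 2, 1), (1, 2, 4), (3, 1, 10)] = 1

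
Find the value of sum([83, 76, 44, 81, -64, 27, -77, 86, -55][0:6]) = 247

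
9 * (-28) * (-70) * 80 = 1411200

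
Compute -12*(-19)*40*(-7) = -63840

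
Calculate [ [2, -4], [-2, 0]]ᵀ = [[2, -2], [-4, 0]]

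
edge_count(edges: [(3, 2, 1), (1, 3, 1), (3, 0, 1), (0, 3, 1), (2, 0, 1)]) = 5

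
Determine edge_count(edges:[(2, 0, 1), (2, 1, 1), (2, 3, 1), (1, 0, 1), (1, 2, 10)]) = 5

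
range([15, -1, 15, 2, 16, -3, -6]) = 22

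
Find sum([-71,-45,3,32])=(-71) + (-45) + 3 + 32
= -81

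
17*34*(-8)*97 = -448528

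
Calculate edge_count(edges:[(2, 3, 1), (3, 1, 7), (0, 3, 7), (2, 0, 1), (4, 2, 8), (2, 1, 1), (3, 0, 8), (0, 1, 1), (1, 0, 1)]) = 9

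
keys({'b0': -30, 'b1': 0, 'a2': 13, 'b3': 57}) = ['b0', 'b1', 'a2', 'b3']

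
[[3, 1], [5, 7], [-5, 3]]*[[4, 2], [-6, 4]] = [[6, 10], [-22, 38], [-38, 2]]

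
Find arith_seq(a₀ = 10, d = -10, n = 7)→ a_0 = 10 + 0*-10 = 10
a_1 = 10 + 1*-10 = 0
a_2 = 10 + 2*-10 = -10
...
= [10, 0, -10, -20, -30, -40, -50]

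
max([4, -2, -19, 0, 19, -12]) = 19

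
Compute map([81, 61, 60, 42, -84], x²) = (81)²=6561, (61)²=3721, (60)²=3600, (42)²=1764, (-84)²=7056
= [6561, 3721, 3600, 1764, 7056]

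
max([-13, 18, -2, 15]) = 18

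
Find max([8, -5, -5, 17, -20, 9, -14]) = 17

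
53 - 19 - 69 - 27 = -62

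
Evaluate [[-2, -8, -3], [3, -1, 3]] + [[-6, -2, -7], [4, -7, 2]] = [[-8, -10, -10], [7, -8, 5]]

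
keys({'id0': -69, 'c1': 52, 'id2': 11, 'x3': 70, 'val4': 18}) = ['id0', 'c1', 'id2', 'x3', 'val4']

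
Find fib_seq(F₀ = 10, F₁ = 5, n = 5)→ [10, 5, 15, 20, 35]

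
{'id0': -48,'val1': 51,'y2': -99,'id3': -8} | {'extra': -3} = {'id0': -48, 'val1': 51, 'y2': -99, 'id3': -8, 'extra': -3}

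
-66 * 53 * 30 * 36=-3777840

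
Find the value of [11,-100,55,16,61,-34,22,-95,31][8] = 31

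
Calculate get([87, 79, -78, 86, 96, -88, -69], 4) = 96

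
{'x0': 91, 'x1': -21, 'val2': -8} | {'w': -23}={'x0': 91, 'x1': -21, 'val2': -8, 'w': -23}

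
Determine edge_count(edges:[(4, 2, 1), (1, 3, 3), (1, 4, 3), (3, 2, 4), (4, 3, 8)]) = 5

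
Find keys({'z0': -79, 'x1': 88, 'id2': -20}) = ['z0', 'x1', 'id2']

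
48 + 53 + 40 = 141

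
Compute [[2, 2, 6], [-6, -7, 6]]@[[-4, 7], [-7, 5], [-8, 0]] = [[-70, 24], [25, -77]]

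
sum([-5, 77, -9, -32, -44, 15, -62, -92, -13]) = (-5) + 77 + (-9) + (-32) + (-44) + 15 + (-62) + (-92) + (-13)
= -165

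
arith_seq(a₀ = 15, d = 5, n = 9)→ [15, 20, 25, 30, 35, 40, 45, 50, 55]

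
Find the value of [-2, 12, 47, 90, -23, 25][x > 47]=keep x where x > 47: -2✗, 12✗, 47✗, 90✓, -23✗, 25✗
= [90]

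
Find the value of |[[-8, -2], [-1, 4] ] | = -34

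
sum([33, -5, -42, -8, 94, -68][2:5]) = 44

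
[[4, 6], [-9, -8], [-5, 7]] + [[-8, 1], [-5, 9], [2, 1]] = [[-4, 7], [-14, 1], [-3, 8]]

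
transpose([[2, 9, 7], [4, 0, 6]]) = [[2, 4], [9, 0], [7, 6]]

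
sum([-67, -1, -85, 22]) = (-67) + (-1) + (-85) + 22
= -131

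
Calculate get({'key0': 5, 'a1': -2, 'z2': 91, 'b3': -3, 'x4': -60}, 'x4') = -60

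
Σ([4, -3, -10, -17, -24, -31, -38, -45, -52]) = -216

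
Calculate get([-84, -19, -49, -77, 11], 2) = -49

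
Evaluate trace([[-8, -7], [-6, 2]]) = -6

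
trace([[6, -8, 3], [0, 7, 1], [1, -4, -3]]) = diagonal: 6 + 7 + (-3)
= 10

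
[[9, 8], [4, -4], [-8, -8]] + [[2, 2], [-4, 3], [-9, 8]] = [[11, 10], [0, -1], [-17, 0]]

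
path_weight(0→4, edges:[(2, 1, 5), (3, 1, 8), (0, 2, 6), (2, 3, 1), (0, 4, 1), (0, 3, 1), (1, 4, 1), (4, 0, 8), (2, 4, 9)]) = 1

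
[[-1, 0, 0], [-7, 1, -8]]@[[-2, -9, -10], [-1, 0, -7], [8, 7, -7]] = C[0][0] = (-1)*(-2) + (0)*(-1) + (0)*(8) = 2
C[0][1] = (-1)*(-9) + (0)*(0) + (0)*(7) = 9
C[0][2] = (-1)*(-10) + (0)*(-7) + (0)*(-7) = 10
C[1][0] = (-7)*(-2) + (1)*(-1) + (-8)*(8) = -51
C[1][1] = (-7)*(-9) + (1)*(0) + (-8)*(7) = 7
C[1][2] = (-7)*(-10) + (1)*(-7) + (-8)*(-7) = 119
= [[2, 9, 10], [-51, 7, 119]]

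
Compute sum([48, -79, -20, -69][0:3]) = -51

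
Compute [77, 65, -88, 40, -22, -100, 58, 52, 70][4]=-22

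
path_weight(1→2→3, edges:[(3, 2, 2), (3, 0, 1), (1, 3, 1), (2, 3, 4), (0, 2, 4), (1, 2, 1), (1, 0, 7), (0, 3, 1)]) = 5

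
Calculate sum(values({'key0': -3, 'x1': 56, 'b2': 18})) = 71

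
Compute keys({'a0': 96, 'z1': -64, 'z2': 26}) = ['a0', 'z1', 'z2']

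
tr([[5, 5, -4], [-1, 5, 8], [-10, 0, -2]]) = diagonal: 5 + 5 + (-2)
= 8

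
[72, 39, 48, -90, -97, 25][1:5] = [39, 48, -90, -97]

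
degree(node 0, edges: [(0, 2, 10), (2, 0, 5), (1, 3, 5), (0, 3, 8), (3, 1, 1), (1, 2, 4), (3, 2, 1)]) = incident: (0,2), (2,0), (0,3)
= 3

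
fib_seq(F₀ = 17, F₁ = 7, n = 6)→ F_2 = F_1 + F_0 = 24
F_3 = F_2 + F_1 = 31
F_4 = F_3 + F_2 = 55
...
= [17, 7, 24, 31, 55, 86]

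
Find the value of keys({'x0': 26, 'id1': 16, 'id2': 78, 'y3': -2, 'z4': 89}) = ['x0', 'id1', 'id2', 'y3', 'z4']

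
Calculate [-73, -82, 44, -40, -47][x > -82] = keep x where x > -82: -73✓, -82✗, 44✓, -40✓, -47✓
= [-73, 44, -40, -47]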